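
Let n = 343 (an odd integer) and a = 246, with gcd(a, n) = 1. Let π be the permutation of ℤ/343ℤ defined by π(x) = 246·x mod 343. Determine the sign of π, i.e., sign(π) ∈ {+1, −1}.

+1

Trace 197: π^k(197) = [197, 99, 1, 246, 148, 50, 295] for k=0..6.
Cycle type of π: 7×42 + 1×49; total 91 cycles.
Σ(ℓ_i−1) = 343−91 = 252; sign = (−1)^252 = +1.
Via Zolotarev, sign(π_{246}) = (246|343) = +1.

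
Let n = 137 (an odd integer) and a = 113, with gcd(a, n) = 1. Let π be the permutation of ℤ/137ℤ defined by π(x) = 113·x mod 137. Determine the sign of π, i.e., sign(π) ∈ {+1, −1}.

-1

Start at x=98: 98 → 114 → 4 → 41 → 112 → 52 → 122 → … (one orbit).
Cycle lengths of π_113 on ℤ/137ℤ: [136, 1]; 2 cycles in total.
With 2 cycles on 137 points, sign = (−1)^{137−2} = -1.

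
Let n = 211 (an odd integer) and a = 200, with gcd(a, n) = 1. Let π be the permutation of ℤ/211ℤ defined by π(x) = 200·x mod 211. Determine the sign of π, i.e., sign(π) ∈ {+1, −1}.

Start at x=123: 123 → 124 → 113 → 23 → 169 → 40 → 193 → … (one orbit).
4 cycles of lengths [70, 70, 70, 1].
4 cycles on 211: each ℓ→(−1)^(ℓ−1), product (−1)^207 = -1.
(200|211)_J = -1 (Zolotarev's lemma cross-check).

-1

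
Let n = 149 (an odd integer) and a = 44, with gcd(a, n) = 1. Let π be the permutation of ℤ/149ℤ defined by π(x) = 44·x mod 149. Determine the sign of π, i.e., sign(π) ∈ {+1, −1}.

-1

Start at x=1: 1 → 44 → 148 → 105 → 1 (one orbit).
Decompose π into cycles: lengths [4, 4, 4, 4, 4, 4, 4, 4, 4, 4, 4, 4, 4, 4, 4, 4, 4, 4, 4, 4, 4, 4, 4, 4, 4, 4, 4, 4, 4, 4, 4, 4, 4, 4, 4, 4, 4, 1] (38 cycles, including the fixed point 0).
With 38 cycles on 149 points, sign = (−1)^{149−38} = -1.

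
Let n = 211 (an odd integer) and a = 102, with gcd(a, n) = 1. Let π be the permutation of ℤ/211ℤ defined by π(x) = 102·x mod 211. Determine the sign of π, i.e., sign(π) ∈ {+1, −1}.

Trace 186: π^k(186) = [186, 193, 63, 96, 86, 121, 104] for k=0..6.
The orbit structure of x ↦ 102x mod 211: 4 orbits of sizes [70, 70, 70, 1].
sign(π) = (−1)^{n − #cycles} = (−1)^{211−4} = (−1)^207 = -1.
Zolotarev: (102|211) = -1, matching the cycle-count sign.

-1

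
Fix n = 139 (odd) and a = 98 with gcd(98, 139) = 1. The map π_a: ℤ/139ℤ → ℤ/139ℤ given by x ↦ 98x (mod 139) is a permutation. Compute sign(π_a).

Orbit of 137 under x↦98x: [137, 82, 113, 93, 79, 97, 54]… (length divides ord_139(98)).
2 cycles of lengths [138, 1].
With 2 cycles on 139 points, sign = (−1)^{139−2} = -1.

-1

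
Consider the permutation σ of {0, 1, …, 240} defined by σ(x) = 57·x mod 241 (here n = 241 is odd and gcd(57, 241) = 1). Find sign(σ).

Start at x=136: 136 → 40 → 111 → 61 → 103 → 87 → 139 → … (one orbit).
Decompose π into cycles: lengths [80, 80, 80, 1] (4 cycles, including the fixed point 0).
4 cycles on 241: each ℓ→(−1)^(ℓ−1), product (−1)^237 = -1.

-1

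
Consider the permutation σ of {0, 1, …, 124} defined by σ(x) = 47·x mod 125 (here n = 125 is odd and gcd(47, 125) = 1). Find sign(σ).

Orbit of 52 under x↦47x: [52, 69, 118, 46, 37, 114, 108]… (length divides ord_125(47)).
π_47 has 4 disjoint cycles with lengths [100, 20, 4, 1] on {0,…,124}.
Σ(ℓ_i−1) = 125−4 = 121; sign = (−1)^121 = -1.
Check: (47/125) = -1 by Zolotarev.

-1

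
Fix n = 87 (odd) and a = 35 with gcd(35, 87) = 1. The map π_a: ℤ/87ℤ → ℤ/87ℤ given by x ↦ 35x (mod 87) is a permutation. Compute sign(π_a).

Start at x=5: 5 → 1 → 35 → 7 → 71 → 49 → 62 → … (one orbit).
Decompose π into cycles: lengths [14, 14, 14, 14, 14, 14, 2, 1] (8 cycles, including the fixed point 0).
sign(π) = (−1)^{n − #cycles} = (−1)^{87−8} = (−1)^79 = -1.
The Jacobi symbol (35|87) = -1 (Zolotarev) agrees.

-1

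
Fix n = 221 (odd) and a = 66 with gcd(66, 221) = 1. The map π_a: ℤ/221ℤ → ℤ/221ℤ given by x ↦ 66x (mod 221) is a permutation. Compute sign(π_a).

+1

Start at x=53: 53 → 183 → 144 → 1 → 66 → 157 → 196 → … (one orbit).
39 cycles of lengths [8, 8, 8, 8, 8, 8, 8, 8, 8, 8, 8, 8, 8, 8, 8, 8, 8, 8, 8, 8, 8, 8, 8, 8, 8, 8, 1, 1, 1, 1, 1, 1, 1, 1, 1, 1, 1, 1, 1].
Σ(ℓ_i−1) = 221−39 = 182; sign = (−1)^182 = +1.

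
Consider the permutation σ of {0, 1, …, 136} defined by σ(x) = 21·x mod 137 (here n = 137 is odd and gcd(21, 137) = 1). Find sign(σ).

-1

Orbit of 120 under x↦21x: [120, 54, 38, 113, 44, 102, 87]… (length divides ord_137(21)).
Decompose π into cycles: lengths [136, 1] (2 cycles, including the fixed point 0).
With 2 cycles on 137 points, sign = (−1)^{137−2} = -1.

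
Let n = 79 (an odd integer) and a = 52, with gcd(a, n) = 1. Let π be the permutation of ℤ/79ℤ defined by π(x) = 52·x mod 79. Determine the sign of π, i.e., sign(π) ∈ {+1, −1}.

Start at x=21: 21 → 65 → 62 → 64 → 10 → 46 → 22 → … (one orbit).
7 cycles of lengths [13, 13, 13, 13, 13, 13, 1].
With 7 cycles on 79 points, sign = (−1)^{79−7} = +1.
Check: (52/79) = +1 by Zolotarev.

+1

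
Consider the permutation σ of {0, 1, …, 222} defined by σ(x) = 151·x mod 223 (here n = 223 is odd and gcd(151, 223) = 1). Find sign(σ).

Start at x=83: 83 → 45 → 105 → 22 → 200 → 95 → 73 → … (one orbit).
2 cycles of lengths [222, 1].
2 cycles on 223: each ℓ→(−1)^(ℓ−1), product (−1)^221 = -1.
Via Zolotarev, sign(π_{151}) = (151|223) = -1.

-1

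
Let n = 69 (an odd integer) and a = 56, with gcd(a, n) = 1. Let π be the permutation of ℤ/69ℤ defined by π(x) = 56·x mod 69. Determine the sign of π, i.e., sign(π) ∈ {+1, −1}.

Start at x=58: 58 → 5 → 4 → 17 → 55 → 44 → 49 → … (one orbit).
π_56 has 5 disjoint cycles with lengths [22, 22, 22, 2, 1] on {0,…,68}.
With 5 cycles on 69 points, sign = (−1)^{69−5} = +1.
The Jacobi symbol (56|69) = +1 (Zolotarev) agrees.

+1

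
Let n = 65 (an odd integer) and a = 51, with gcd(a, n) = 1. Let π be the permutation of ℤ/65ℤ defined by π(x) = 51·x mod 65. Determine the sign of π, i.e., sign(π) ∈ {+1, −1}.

+1

Orbit of 1 under x↦51x: [1, 51]… (length divides ord_65(51)).
The orbit structure of x ↦ 51x mod 65: 35 orbits of sizes [2, 2, 2, 2, 2, 2, 2, 2, 2, 2, 2, 2, 2, 2, 2, 2, 2, 2, 2, 2, 2, 2, 2, 2, 2, 2, 2, 2, 2, 2, 1, 1, 1, 1, 1].
With 35 cycles on 65 points, sign = (−1)^{65−35} = +1.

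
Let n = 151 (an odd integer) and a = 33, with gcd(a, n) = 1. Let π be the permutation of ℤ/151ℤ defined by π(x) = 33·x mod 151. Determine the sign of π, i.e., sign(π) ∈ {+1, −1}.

-1

Start at x=119: 119 → 1 → 33 → 32 → 150 → 118 → 119 (one orbit).
Cycle type of π: 6×25 + 1; total 26 cycles.
151 − 26 = 125 transpositions; sign(π) = (−1)^125 = -1.
(33|151)_J = -1 (Zolotarev's lemma cross-check).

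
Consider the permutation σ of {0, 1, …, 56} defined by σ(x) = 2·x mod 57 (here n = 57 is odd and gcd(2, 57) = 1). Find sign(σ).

Start at x=25: 25 → 50 → 43 → 29 → 1 → 2 → 4 → … (one orbit).
Cycle lengths of π_2 on ℤ/57ℤ: [18, 18, 18, 2, 1]; 5 cycles in total.
57 − 5 = 52 transpositions; sign(π) = (−1)^52 = +1.

+1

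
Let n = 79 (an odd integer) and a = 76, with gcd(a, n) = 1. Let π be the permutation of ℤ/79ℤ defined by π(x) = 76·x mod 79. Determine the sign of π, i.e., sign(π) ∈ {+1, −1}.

Start at x=9: 9 → 52 → 2 → 73 → 18 → 25 → 4 → … (one orbit).
3 cycles of lengths [39, 39, 1].
Σ(ℓ_i−1) = 79−3 = 76; sign = (−1)^76 = +1.
The Jacobi symbol (76|79) = +1 (Zolotarev) agrees.

+1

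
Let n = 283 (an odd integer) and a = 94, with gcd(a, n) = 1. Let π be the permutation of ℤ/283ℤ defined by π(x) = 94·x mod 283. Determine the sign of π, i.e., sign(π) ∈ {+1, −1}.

+1

Trace 253: π^k(253) = [253, 10, 91, 64, 73, 70, 71] for k=0..6.
Cycle type of π: 141×2 + 1; total 3 cycles.
283 − 3 = 280 transpositions; sign(π) = (−1)^280 = +1.
(94|283)_J = +1 (Zolotarev's lemma cross-check).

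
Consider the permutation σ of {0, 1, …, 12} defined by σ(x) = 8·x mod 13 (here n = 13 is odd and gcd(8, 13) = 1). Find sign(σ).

-1

Orbit of 5 under x↦8x: [5, 1, 8, 12]… (length divides ord_13(8)).
4 cycles of lengths [4, 4, 4, 1].
n − c = 13 − 4 = 9; sign = (−1)^9 = -1.
Check: (8/13) = -1 by Zolotarev.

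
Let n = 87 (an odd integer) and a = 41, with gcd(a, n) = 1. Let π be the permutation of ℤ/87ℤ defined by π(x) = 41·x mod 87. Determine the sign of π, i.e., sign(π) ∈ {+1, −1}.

+1

Start at x=17: 17 → 1 → 41 → 28 → 17 (one orbit).
The orbit structure of x ↦ 41x mod 87: 23 orbits of sizes [4, 4, 4, 4, 4, 4, 4, 4, 4, 4, 4, 4, 4, 4, 4, 4, 4, 4, 4, 4, 4, 2, 1].
sign(π) = (−1)^{n − #cycles} = (−1)^{87−23} = (−1)^64 = +1.
(41|87)_J = +1 (Zolotarev's lemma cross-check).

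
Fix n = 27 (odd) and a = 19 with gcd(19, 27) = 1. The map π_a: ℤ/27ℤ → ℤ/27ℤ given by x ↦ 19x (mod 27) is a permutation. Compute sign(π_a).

+1

Trace 19: π^k(19) = [19, 10, 1] for k=0..2.
15 cycles of lengths [3, 3, 3, 3, 3, 3, 1, 1, 1, 1, 1, 1, 1, 1, 1].
15 cycles on 27: each ℓ→(−1)^(ℓ−1), product (−1)^12 = +1.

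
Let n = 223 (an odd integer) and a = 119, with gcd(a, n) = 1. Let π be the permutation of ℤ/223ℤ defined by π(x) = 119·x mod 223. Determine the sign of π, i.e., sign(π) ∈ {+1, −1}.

+1

Trace 49: π^k(49) = [49, 33, 136, 128, 68, 64, 34] for k=0..6.
Cycle type of π: 37×6 + 1; total 7 cycles.
7 cycles on 223: each ℓ→(−1)^(ℓ−1), product (−1)^216 = +1.
Check: (119/223) = +1 by Zolotarev.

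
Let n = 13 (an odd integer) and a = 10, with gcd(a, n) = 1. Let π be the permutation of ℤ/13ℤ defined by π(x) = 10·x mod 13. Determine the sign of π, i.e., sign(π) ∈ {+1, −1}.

Orbit of 10 under x↦10x: [10, 9, 12, 3, 4, 1]… (length divides ord_13(10)).
Cycle lengths of π_10 on ℤ/13ℤ: [6, 6, 1]; 3 cycles in total.
3 cycles on 13: each ℓ→(−1)^(ℓ−1), product (−1)^10 = +1.

+1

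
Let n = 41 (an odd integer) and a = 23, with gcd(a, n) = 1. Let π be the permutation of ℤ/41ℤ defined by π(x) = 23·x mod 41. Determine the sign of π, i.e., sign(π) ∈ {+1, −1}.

+1

Start at x=4: 4 → 10 → 25 → 1 → 23 → 37 → 31 → … (one orbit).
Cycle lengths of π_23 on ℤ/41ℤ: [10, 10, 10, 10, 1]; 5 cycles in total.
With 5 cycles on 41 points, sign = (−1)^{41−5} = +1.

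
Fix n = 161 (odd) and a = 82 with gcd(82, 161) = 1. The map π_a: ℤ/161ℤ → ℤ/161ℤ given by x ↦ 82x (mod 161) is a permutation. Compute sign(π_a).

-1

Trace 31: π^k(31) = [31, 127, 110, 4, 6, 9, 94] for k=0..6.
Decompose π into cycles: lengths [66, 66, 11, 11, 6, 1] (6 cycles, including the fixed point 0).
6 cycles on 161: each ℓ→(−1)^(ℓ−1), product (−1)^155 = -1.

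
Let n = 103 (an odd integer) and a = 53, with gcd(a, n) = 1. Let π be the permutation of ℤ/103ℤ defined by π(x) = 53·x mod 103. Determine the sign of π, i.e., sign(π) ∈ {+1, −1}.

Trace 68: π^k(68) = [68, 102, 50, 75, 61, 40, 60] for k=0..6.
π_53 has 2 disjoint cycles with lengths [102, 1] on {0,…,102}.
2 cycles on 103: each ℓ→(−1)^(ℓ−1), product (−1)^101 = -1.

-1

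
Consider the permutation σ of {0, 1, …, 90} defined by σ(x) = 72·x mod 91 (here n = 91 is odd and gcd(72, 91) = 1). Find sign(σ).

-1

Orbit of 81 under x↦72x: [81, 8, 30, 67, 1, 72, 88]… (length divides ord_91(72)).
10 cycles of lengths [12, 12, 12, 12, 12, 12, 12, 3, 3, 1].
10 cycles on 91: each ℓ→(−1)^(ℓ−1), product (−1)^81 = -1.
(72|91)_J = -1 (Zolotarev's lemma cross-check).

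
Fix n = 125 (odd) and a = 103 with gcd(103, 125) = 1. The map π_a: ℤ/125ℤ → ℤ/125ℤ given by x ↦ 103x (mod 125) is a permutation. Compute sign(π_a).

-1

Orbit of 73 under x↦103x: [73, 19, 82, 71, 63, 114, 117]… (length divides ord_125(103)).
Cycle type of π: 100 + 20 + 4 + 1; total 4 cycles.
n − c = 125 − 4 = 121; sign = (−1)^121 = -1.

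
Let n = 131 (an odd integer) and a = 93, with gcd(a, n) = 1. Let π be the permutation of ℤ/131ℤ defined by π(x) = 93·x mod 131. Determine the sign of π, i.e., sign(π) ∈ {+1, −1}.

Trace 8: π^k(8) = [8, 89, 24, 5, 72, 15, 85] for k=0..6.
The orbit structure of x ↦ 93x mod 131: 2 orbits of sizes [130, 1].
131 − 2 = 129 transpositions; sign(π) = (−1)^129 = -1.

-1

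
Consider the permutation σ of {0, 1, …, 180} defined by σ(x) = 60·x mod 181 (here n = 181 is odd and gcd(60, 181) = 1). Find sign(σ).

+1

Orbit of 126 under x↦60x: [126, 139, 14, 116, 82, 33, 170]… (length divides ord_181(60)).
Cycle type of π: 90×2 + 1; total 3 cycles.
With 3 cycles on 181 points, sign = (−1)^{181−3} = +1.
Zolotarev: (60|181) = +1, matching the cycle-count sign.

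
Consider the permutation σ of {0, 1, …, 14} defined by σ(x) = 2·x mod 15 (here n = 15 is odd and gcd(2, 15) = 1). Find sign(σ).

Trace 2: π^k(2) = [2, 4, 8, 1] for k=0..3.
Cycle type of π: 4×3 + 2 + 1; total 5 cycles.
With 5 cycles on 15 points, sign = (−1)^{15−5} = +1.

+1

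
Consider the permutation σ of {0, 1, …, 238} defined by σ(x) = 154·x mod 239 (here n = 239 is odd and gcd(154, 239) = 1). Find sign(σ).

-1

Start at x=138: 138 → 220 → 181 → 150 → 156 → 124 → 215 → … (one orbit).
2 cycles of lengths [238, 1].
Σ(ℓ_i−1) = 239−2 = 237; sign = (−1)^237 = -1.
Zolotarev: (154|239) = -1, matching the cycle-count sign.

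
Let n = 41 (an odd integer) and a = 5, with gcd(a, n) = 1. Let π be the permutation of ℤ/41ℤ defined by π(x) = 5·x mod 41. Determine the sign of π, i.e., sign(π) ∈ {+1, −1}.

+1

Start at x=36: 36 → 16 → 39 → 31 → 32 → 37 → 21 → … (one orbit).
3 cycles of lengths [20, 20, 1].
41 − 3 = 38 transpositions; sign(π) = (−1)^38 = +1.
Zolotarev: (5|41) = +1, matching the cycle-count sign.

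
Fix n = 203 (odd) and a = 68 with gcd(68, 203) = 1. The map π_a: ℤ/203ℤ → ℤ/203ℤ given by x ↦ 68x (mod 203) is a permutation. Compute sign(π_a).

+1

Orbit of 78 under x↦68x: [78, 26, 144, 48, 16, 73, 92]… (length divides ord_203(68)).
5 cycles of lengths [84, 84, 28, 6, 1].
Σ(ℓ_i−1) = 203−5 = 198; sign = (−1)^198 = +1.
Zolotarev: (68|203) = +1, matching the cycle-count sign.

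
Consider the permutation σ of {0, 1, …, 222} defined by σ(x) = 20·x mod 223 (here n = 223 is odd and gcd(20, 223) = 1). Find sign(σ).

Start at x=35: 35 → 31 → 174 → 135 → 24 → 34 → 11 → … (one orbit).
Cycle lengths of π_20 on ℤ/223ℤ: [222, 1]; 2 cycles in total.
sign(π) = (−1)^{n − #cycles} = (−1)^{223−2} = (−1)^221 = -1.

-1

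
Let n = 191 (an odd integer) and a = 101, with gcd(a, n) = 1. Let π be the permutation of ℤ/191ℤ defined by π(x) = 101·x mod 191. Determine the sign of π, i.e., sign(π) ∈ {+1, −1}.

Orbit of 21 under x↦101x: [21, 20, 110, 32, 176, 13, 167]… (length divides ord_191(101)).
Cycle type of π: 190 + 1; total 2 cycles.
sign(π) = (−1)^{n − #cycles} = (−1)^{191−2} = (−1)^189 = -1.

-1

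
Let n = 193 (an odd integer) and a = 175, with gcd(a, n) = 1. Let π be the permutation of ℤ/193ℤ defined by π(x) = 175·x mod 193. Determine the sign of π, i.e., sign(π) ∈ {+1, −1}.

Start at x=134: 134 → 97 → 184 → 162 → 172 → 185 → 144 → … (one orbit).
Cycle type of π: 96×2 + 1; total 3 cycles.
sign(π) = (−1)^{n − #cycles} = (−1)^{193−3} = (−1)^190 = +1.
Via Zolotarev, sign(π_{175}) = (175|193) = +1.

+1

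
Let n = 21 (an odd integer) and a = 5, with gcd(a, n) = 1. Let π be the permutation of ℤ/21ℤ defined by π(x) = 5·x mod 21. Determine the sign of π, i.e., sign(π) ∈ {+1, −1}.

Orbit of 5 under x↦5x: [5, 4, 20, 16, 17, 1]… (length divides ord_21(5)).
Cycle type of π: 6×3 + 2 + 1; total 5 cycles.
n − c = 21 − 5 = 16; sign = (−1)^16 = +1.
(5|21)_J = +1 (Zolotarev's lemma cross-check).

+1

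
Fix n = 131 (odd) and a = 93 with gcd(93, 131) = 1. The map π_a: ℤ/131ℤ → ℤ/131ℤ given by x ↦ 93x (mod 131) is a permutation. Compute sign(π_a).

-1

Orbit of 109 under x↦93x: [109, 50, 65, 19, 64, 57, 61]… (length divides ord_131(93)).
2 cycles of lengths [130, 1].
2 cycles on 131: each ℓ→(−1)^(ℓ−1), product (−1)^129 = -1.
Via Zolotarev, sign(π_{93}) = (93|131) = -1.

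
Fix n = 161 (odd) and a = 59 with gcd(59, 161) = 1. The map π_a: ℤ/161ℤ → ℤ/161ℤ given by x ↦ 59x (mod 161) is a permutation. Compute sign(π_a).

-1

Trace 27: π^k(27) = [27, 144, 124, 71, 3, 16, 139] for k=0..6.
The orbit structure of x ↦ 59x mod 161: 6 orbits of sizes [66, 66, 11, 11, 6, 1].
161 − 6 = 155 transpositions; sign(π) = (−1)^155 = -1.
(59|161)_J = -1 (Zolotarev's lemma cross-check).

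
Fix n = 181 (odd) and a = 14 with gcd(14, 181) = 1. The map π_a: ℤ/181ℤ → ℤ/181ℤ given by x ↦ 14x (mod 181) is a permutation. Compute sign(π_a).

Start at x=129: 129 → 177 → 125 → 121 → 65 → 5 → 70 → … (one orbit).
The orbit structure of x ↦ 14x mod 181: 5 orbits of sizes [45, 45, 45, 45, 1].
5 cycles on 181: each ℓ→(−1)^(ℓ−1), product (−1)^176 = +1.
(14|181)_J = +1 (Zolotarev's lemma cross-check).

+1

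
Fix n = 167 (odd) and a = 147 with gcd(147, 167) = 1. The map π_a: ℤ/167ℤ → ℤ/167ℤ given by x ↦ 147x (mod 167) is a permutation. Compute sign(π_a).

+1

Start at x=147: 147 → 66 → 16 → 14 → 54 → 89 → 57 → … (one orbit).
The orbit structure of x ↦ 147x mod 167: 3 orbits of sizes [83, 83, 1].
With 3 cycles on 167 points, sign = (−1)^{167−3} = +1.
The Jacobi symbol (147|167) = +1 (Zolotarev) agrees.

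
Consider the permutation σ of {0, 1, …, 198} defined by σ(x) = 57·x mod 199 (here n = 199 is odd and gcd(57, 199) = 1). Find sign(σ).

+1

Start at x=151: 151 → 50 → 64 → 66 → 180 → 111 → 158 → … (one orbit).
π_57 has 3 disjoint cycles with lengths [99, 99, 1] on {0,…,198}.
199 − 3 = 196 transpositions; sign(π) = (−1)^196 = +1.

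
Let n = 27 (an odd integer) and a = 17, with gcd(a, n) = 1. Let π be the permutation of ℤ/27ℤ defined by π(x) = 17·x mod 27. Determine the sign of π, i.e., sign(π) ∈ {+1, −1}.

Start at x=10: 10 → 8 → 1 → 17 → 19 → 26 → 10 (one orbit).
Decompose π into cycles: lengths [6, 6, 6, 2, 2, 2, 2, 1] (8 cycles, including the fixed point 0).
n − c = 27 − 8 = 19; sign = (−1)^19 = -1.

-1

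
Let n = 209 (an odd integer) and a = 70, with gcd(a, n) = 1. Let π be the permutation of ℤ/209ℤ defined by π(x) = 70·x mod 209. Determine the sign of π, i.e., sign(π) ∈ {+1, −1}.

-1

Start at x=48: 48 → 16 → 75 → 25 → 78 → 26 → 148 → … (one orbit).
Cycle type of π: 90×2 + 18 + 5×2 + 1; total 6 cycles.
sign(π) = (−1)^{n − #cycles} = (−1)^{209−6} = (−1)^203 = -1.
Check: (70/209) = -1 by Zolotarev.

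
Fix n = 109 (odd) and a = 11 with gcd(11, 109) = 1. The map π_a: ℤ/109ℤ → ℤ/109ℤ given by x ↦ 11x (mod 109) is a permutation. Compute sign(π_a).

Start at x=35: 35 → 58 → 93 → 42 → 26 → 68 → 94 → … (one orbit).
Cycle lengths of π_11 on ℤ/109ℤ: [108, 1]; 2 cycles in total.
2 cycles on 109: each ℓ→(−1)^(ℓ−1), product (−1)^107 = -1.

-1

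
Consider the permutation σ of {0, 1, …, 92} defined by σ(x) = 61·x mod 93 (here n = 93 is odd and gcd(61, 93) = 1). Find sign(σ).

Orbit of 61 under x↦61x: [61, 1]… (length divides ord_93(61)).
Decompose π into cycles: lengths [2, 2, 2, 2, 2, 2, 2, 2, 2, 2, 2, 2, 2, 2, 2, 2, 2, 2, 2, 2, 2, 2, 2, 2, 2, 2, 2, 2, 2, 2, 2, 2, 2, 2, 2, 2, 2, 2, 2, 2, 2, 2, 2, 2, 2, 1, 1, 1] (48 cycles, including the fixed point 0).
n − c = 93 − 48 = 45; sign = (−1)^45 = -1.
Zolotarev: (61|93) = -1, matching the cycle-count sign.

-1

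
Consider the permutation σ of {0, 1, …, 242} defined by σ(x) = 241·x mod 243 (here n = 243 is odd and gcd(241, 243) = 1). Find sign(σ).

Trace 64: π^k(64) = [64, 115, 13, 217, 52, 139, 208] for k=0..6.
Decompose π into cycles: lengths [81, 81, 27, 27, 9, 9, 3, 3, 1, 1, 1] (11 cycles, including the fixed point 0).
Σ(ℓ_i−1) = 243−11 = 232; sign = (−1)^232 = +1.
Via Zolotarev, sign(π_{241}) = (241|243) = +1.

+1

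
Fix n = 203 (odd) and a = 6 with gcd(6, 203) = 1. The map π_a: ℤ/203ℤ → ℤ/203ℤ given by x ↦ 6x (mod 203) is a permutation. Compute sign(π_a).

Start at x=125: 125 → 141 → 34 → 1 → 6 → 36 → 13 → … (one orbit).
Cycle lengths of π_6 on ℤ/203ℤ: [14, 14, 14, 14, 14, 14, 14, 14, 14, 14, 14, 14, 14, 14, 2, 2, 2, 1]; 18 cycles in total.
203 − 18 = 185 transpositions; sign(π) = (−1)^185 = -1.
The Jacobi symbol (6|203) = -1 (Zolotarev) agrees.

-1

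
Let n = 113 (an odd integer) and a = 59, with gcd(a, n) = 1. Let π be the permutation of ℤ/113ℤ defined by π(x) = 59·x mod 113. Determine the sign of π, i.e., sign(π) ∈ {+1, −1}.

Trace 90: π^k(90) = [90, 112, 54, 22, 55, 81, 33] for k=0..6.
Decompose π into cycles: lengths [112, 1] (2 cycles, including the fixed point 0).
2 cycles on 113: each ℓ→(−1)^(ℓ−1), product (−1)^111 = -1.

-1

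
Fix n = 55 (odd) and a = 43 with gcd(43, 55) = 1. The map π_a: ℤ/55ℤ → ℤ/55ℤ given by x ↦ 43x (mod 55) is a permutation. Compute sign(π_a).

+1

Orbit of 1 under x↦43x: [1, 43, 34, 32]… (length divides ord_55(43)).
Decompose π into cycles: lengths [4, 4, 4, 4, 4, 4, 4, 4, 4, 4, 4, 2, 2, 2, 2, 2, 1] (17 cycles, including the fixed point 0).
sign(π) = (−1)^{n − #cycles} = (−1)^{55−17} = (−1)^38 = +1.
Via Zolotarev, sign(π_{43}) = (43|55) = +1.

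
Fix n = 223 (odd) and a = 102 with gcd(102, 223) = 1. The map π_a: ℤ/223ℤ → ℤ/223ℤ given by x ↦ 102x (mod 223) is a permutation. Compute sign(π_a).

Orbit of 15 under x↦102x: [15, 192, 183, 157, 181, 176, 112]… (length divides ord_223(102)).
The orbit structure of x ↦ 102x mod 223: 2 orbits of sizes [222, 1].
With 2 cycles on 223 points, sign = (−1)^{223−2} = -1.

-1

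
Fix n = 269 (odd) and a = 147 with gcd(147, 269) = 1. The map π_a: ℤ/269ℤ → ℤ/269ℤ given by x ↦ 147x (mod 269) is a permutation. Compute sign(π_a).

-1

Trace 150: π^k(150) = [150, 261, 169, 95, 246, 116, 105] for k=0..6.
2 cycles of lengths [268, 1].
sign(π) = (−1)^{n − #cycles} = (−1)^{269−2} = (−1)^267 = -1.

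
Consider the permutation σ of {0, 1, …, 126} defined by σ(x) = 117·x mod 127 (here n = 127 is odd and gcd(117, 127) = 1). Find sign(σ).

Trace 117: π^k(117) = [117, 100, 16, 94, 76, 2, 107] for k=0..6.
Decompose π into cycles: lengths [21, 21, 21, 21, 21, 21, 1] (7 cycles, including the fixed point 0).
With 7 cycles on 127 points, sign = (−1)^{127−7} = +1.

+1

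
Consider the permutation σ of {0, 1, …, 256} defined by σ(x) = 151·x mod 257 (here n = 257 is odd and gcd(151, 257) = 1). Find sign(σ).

-1

Orbit of 137 under x↦151x: [137, 127, 159, 108, 117, 191, 57]… (length divides ord_257(151)).
Cycle lengths of π_151 on ℤ/257ℤ: [256, 1]; 2 cycles in total.
n − c = 257 − 2 = 255; sign = (−1)^255 = -1.
The Jacobi symbol (151|257) = -1 (Zolotarev) agrees.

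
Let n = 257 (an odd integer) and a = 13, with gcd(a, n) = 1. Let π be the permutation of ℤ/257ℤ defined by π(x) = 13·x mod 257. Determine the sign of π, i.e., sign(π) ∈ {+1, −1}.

Start at x=246: 246 → 114 → 197 → 248 → 140 → 21 → 16 → … (one orbit).
π_13 has 3 disjoint cycles with lengths [128, 128, 1] on {0,…,256}.
sign(π) = (−1)^{n − #cycles} = (−1)^{257−3} = (−1)^254 = +1.

+1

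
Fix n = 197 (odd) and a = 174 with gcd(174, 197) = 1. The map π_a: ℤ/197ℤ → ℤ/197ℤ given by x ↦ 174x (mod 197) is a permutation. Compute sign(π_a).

Trace 155: π^k(155) = [155, 178, 43, 193, 92, 51, 9] for k=0..6.
3 cycles of lengths [98, 98, 1].
197 − 3 = 194 transpositions; sign(π) = (−1)^194 = +1.
(174|197)_J = +1 (Zolotarev's lemma cross-check).

+1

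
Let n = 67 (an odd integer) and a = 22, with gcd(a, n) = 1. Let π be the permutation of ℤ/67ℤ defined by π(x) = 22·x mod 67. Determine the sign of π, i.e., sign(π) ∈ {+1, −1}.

+1

Start at x=9: 9 → 64 → 1 → 22 → 15 → 62 → 24 → … (one orbit).
Decompose π into cycles: lengths [11, 11, 11, 11, 11, 11, 1] (7 cycles, including the fixed point 0).
With 7 cycles on 67 points, sign = (−1)^{67−7} = +1.
Check: (22/67) = +1 by Zolotarev.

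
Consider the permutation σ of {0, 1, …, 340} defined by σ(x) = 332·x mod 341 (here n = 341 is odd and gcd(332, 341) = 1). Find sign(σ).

+1

Trace 9: π^k(9) = [9, 260, 47, 259, 56, 178, 103] for k=0..6.
Cycle lengths of π_332 on ℤ/341ℤ: [30, 30, 30, 30, 30, 30, 30, 30, 30, 30, 30, 10, 1]; 13 cycles in total.
sign(π) = (−1)^{n − #cycles} = (−1)^{341−13} = (−1)^328 = +1.
(332|341)_J = +1 (Zolotarev's lemma cross-check).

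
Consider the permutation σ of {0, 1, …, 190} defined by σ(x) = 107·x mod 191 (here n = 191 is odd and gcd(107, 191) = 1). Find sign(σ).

+1

Orbit of 32 under x↦107x: [32, 177, 30, 154, 52, 25, 1]… (length divides ord_191(107)).
Cycle type of π: 19×10 + 1; total 11 cycles.
With 11 cycles on 191 points, sign = (−1)^{191−11} = +1.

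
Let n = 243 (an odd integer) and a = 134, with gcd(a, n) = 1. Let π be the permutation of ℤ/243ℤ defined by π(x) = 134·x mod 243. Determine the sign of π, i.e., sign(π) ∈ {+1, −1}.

Trace 28: π^k(28) = [28, 107, 1, 134, 217, 161, 190] for k=0..6.
The orbit structure of x ↦ 134x mod 243: 32 orbits of sizes [18, 18, 18, 18, 18, 18, 18, 18, 18, 6, 6, 6, 6, 6, 6, 6, 6, 6, 2, 2, 2, 2, 2, 2, 2, 2, 2, 2, 2, 2, 2, 1].
243 − 32 = 211 transpositions; sign(π) = (−1)^211 = -1.

-1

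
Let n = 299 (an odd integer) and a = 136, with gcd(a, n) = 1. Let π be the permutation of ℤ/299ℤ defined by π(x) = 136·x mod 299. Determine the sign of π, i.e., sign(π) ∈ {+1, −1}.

Start at x=142: 142 → 176 → 16 → 83 → 225 → 102 → 118 → … (one orbit).
π_136 has 5 disjoint cycles with lengths [132, 132, 22, 12, 1] on {0,…,298}.
n − c = 299 − 5 = 294; sign = (−1)^294 = +1.

+1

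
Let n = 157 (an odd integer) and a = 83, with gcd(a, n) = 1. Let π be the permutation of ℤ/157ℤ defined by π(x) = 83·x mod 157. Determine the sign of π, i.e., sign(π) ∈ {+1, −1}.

-1

Orbit of 33 under x↦83x: [33, 70, 1, 83, 138, 150, 47]… (length divides ord_157(83)).
Cycle type of π: 156 + 1; total 2 cycles.
n − c = 157 − 2 = 155; sign = (−1)^155 = -1.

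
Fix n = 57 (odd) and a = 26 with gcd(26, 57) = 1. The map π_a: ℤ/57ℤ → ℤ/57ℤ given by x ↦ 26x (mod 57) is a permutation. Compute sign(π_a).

-1

Start at x=26: 26 → 49 → 20 → 7 → 11 → 1 → 26 (one orbit).
The orbit structure of x ↦ 26x mod 57: 14 orbits of sizes [6, 6, 6, 6, 6, 6, 3, 3, 3, 3, 3, 3, 2, 1].
Σ(ℓ_i−1) = 57−14 = 43; sign = (−1)^43 = -1.
(26|57)_J = -1 (Zolotarev's lemma cross-check).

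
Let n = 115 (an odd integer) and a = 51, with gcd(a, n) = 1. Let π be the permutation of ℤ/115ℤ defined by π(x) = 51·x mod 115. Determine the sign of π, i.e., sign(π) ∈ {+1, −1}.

Start at x=111: 111 → 26 → 61 → 6 → 76 → 81 → 106 → … (one orbit).
The orbit structure of x ↦ 51x mod 115: 10 orbits of sizes [22, 22, 22, 22, 22, 1, 1, 1, 1, 1].
n − c = 115 − 10 = 105; sign = (−1)^105 = -1.

-1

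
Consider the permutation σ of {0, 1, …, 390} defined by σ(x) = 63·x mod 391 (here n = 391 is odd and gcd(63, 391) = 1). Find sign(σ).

+1

Start at x=372: 372 → 367 → 52 → 148 → 331 → 130 → 370 → … (one orbit).
π_63 has 5 disjoint cycles with lengths [176, 176, 22, 16, 1] on {0,…,390}.
391 − 5 = 386 transpositions; sign(π) = (−1)^386 = +1.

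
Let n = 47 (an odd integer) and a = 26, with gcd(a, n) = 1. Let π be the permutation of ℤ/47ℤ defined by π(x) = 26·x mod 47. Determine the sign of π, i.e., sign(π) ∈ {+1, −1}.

Start at x=44: 44 → 16 → 40 → 6 → 15 → 14 → 35 → … (one orbit).
Decompose π into cycles: lengths [46, 1] (2 cycles, including the fixed point 0).
n − c = 47 − 2 = 45; sign = (−1)^45 = -1.

-1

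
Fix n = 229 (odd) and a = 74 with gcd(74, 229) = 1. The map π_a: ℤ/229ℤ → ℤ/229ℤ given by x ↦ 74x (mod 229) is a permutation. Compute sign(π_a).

Trace 154: π^k(154) = [154, 175, 126, 164, 228, 155, 20] for k=0..6.
Cycle lengths of π_74 on ℤ/229ℤ: [228, 1]; 2 cycles in total.
2 cycles on 229: each ℓ→(−1)^(ℓ−1), product (−1)^227 = -1.

-1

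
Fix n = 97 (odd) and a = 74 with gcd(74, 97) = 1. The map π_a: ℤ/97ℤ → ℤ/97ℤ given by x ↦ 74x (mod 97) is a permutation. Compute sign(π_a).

-1

Start at x=83: 83 → 31 → 63 → 6 → 56 → 70 → 39 → … (one orbit).
2 cycles of lengths [96, 1].
2 cycles on 97: each ℓ→(−1)^(ℓ−1), product (−1)^95 = -1.
Via Zolotarev, sign(π_{74}) = (74|97) = -1.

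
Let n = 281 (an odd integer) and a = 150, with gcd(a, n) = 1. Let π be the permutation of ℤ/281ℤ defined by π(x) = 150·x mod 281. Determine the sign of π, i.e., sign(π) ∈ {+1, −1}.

-1

Trace 135: π^k(135) = [135, 18, 171, 79, 48, 175, 117] for k=0..6.
Cycle lengths of π_150 on ℤ/281ℤ: [280, 1]; 2 cycles in total.
n − c = 281 − 2 = 279; sign = (−1)^279 = -1.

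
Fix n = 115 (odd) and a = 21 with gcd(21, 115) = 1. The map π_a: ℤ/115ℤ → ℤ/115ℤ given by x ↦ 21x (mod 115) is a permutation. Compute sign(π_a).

-1

Orbit of 1 under x↦21x: [1, 21, 96, 61, 16, 106, 41]… (length divides ord_115(21)).
π_21 has 10 disjoint cycles with lengths [22, 22, 22, 22, 22, 1, 1, 1, 1, 1] on {0,…,114}.
Σ(ℓ_i−1) = 115−10 = 105; sign = (−1)^105 = -1.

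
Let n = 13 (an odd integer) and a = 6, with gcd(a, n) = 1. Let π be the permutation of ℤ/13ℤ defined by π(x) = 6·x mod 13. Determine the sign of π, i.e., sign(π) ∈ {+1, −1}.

-1

Orbit of 10 under x↦6x: [10, 8, 9, 2, 12, 7, 3]… (length divides ord_13(6)).
2 cycles of lengths [12, 1].
2 cycles on 13: each ℓ→(−1)^(ℓ−1), product (−1)^11 = -1.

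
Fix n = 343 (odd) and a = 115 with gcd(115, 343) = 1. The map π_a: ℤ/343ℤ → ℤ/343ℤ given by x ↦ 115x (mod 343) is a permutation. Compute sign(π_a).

-1

Trace 24: π^k(24) = [24, 16, 125, 312, 208, 253, 283] for k=0..6.
Cycle lengths of π_115 on ℤ/343ℤ: [294, 42, 6, 1]; 4 cycles in total.
343 − 4 = 339 transpositions; sign(π) = (−1)^339 = -1.
Check: (115/343) = -1 by Zolotarev.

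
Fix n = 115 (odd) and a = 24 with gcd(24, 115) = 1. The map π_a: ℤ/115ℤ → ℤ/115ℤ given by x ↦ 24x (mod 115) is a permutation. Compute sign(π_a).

Trace 24: π^k(24) = [24, 1] for k=0..1.
69 cycles of lengths [2, 2, 2, 2, 2, 2, 2, 2, 2, 2, 2, 2, 2, 2, 2, 2, 2, 2, 2, 2, 2, 2, 2, 2, 2, 2, 2, 2, 2, 2, 2, 2, 2, 2, 2, 2, 2, 2, 2, 2, 2, 2, 2, 2, 2, 2, 1, 1, 1, 1, 1, 1, 1, 1, 1, 1, 1, 1, 1, 1, 1, 1, 1, 1, 1, 1, 1, 1, 1].
Σ(ℓ_i−1) = 115−69 = 46; sign = (−1)^46 = +1.
Via Zolotarev, sign(π_{24}) = (24|115) = +1.

+1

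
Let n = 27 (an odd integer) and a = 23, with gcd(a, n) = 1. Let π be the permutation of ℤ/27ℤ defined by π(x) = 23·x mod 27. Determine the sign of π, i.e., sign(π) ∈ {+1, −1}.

Trace 23: π^k(23) = [23, 16, 17, 13, 2, 19, 5] for k=0..6.
Cycle lengths of π_23 on ℤ/27ℤ: [18, 6, 2, 1]; 4 cycles in total.
27 − 4 = 23 transpositions; sign(π) = (−1)^23 = -1.

-1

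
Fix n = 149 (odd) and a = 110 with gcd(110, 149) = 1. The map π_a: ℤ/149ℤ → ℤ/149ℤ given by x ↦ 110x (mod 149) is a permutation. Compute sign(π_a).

+1

Start at x=68: 68 → 30 → 22 → 36 → 86 → 73 → 133 → … (one orbit).
π_110 has 3 disjoint cycles with lengths [74, 74, 1] on {0,…,148}.
With 3 cycles on 149 points, sign = (−1)^{149−3} = +1.
The Jacobi symbol (110|149) = +1 (Zolotarev) agrees.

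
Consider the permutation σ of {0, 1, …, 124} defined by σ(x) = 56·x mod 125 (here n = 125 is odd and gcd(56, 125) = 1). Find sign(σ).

+1

Start at x=86: 86 → 66 → 71 → 101 → 31 → 111 → 91 → … (one orbit).
13 cycles of lengths [25, 25, 25, 25, 5, 5, 5, 5, 1, 1, 1, 1, 1].
Σ(ℓ_i−1) = 125−13 = 112; sign = (−1)^112 = +1.
The Jacobi symbol (56|125) = +1 (Zolotarev) agrees.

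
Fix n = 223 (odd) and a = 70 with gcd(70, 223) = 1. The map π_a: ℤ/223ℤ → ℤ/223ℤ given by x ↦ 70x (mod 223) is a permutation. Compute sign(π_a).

-1

Start at x=61: 61 → 33 → 80 → 25 → 189 → 73 → 204 → … (one orbit).
Cycle type of π: 222 + 1; total 2 cycles.
Σ(ℓ_i−1) = 223−2 = 221; sign = (−1)^221 = -1.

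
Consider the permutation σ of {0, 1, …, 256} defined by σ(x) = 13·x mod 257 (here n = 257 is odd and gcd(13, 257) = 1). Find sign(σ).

+1

Start at x=199: 199 → 17 → 221 → 46 → 84 → 64 → 61 → … (one orbit).
π_13 has 3 disjoint cycles with lengths [128, 128, 1] on {0,…,256}.
With 3 cycles on 257 points, sign = (−1)^{257−3} = +1.
The Jacobi symbol (13|257) = +1 (Zolotarev) agrees.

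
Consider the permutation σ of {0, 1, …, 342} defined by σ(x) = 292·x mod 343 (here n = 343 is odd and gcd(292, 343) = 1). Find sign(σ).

-1

Orbit of 305 under x↦292x: [305, 223, 289, 10, 176, 285, 214]… (length divides ord_343(292)).
Decompose π into cycles: lengths [294, 42, 6, 1] (4 cycles, including the fixed point 0).
343 − 4 = 339 transpositions; sign(π) = (−1)^339 = -1.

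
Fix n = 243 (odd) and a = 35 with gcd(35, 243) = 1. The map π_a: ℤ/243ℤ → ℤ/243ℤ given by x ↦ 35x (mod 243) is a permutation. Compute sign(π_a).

-1

Orbit of 154 under x↦35x: [154, 44, 82, 197, 91, 26, 181]… (length divides ord_243(35)).
14 cycles of lengths [54, 54, 54, 18, 18, 18, 6, 6, 6, 2, 2, 2, 2, 1].
243 − 14 = 229 transpositions; sign(π) = (−1)^229 = -1.
Zolotarev: (35|243) = -1, matching the cycle-count sign.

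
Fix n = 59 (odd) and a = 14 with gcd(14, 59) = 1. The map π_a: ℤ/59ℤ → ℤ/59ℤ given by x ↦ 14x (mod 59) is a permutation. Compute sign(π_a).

Orbit of 8 under x↦14x: [8, 53, 34, 4, 56, 17, 2]… (length divides ord_59(14)).
2 cycles of lengths [58, 1].
2 cycles on 59: each ℓ→(−1)^(ℓ−1), product (−1)^57 = -1.
Check: (14/59) = -1 by Zolotarev.

-1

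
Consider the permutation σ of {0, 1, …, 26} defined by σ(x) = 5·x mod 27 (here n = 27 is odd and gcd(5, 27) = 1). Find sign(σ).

-1

Orbit of 1 under x↦5x: [1, 5, 25, 17, 4, 20, 19]… (length divides ord_27(5)).
Decompose π into cycles: lengths [18, 6, 2, 1] (4 cycles, including the fixed point 0).
27 − 4 = 23 transpositions; sign(π) = (−1)^23 = -1.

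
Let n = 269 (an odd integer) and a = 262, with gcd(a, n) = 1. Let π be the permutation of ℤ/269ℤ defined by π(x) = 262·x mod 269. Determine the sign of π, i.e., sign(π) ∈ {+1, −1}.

-1

Start at x=159: 159 → 232 → 259 → 70 → 48 → 202 → 200 → … (one orbit).
Cycle type of π: 268 + 1; total 2 cycles.
n − c = 269 − 2 = 267; sign = (−1)^267 = -1.
Check: (262/269) = -1 by Zolotarev.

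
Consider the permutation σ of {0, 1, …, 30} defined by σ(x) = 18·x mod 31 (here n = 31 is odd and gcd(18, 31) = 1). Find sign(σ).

Trace 14: π^k(14) = [14, 4, 10, 25, 16, 9, 7] for k=0..6.
Cycle type of π: 15×2 + 1; total 3 cycles.
With 3 cycles on 31 points, sign = (−1)^{31−3} = +1.
(18|31)_J = +1 (Zolotarev's lemma cross-check).

+1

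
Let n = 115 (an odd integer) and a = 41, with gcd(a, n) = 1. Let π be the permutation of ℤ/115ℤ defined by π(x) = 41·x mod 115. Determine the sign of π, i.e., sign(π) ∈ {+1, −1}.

Start at x=71: 71 → 36 → 96 → 26 → 31 → 6 → 16 → … (one orbit).
15 cycles of lengths [11, 11, 11, 11, 11, 11, 11, 11, 11, 11, 1, 1, 1, 1, 1].
115 − 15 = 100 transpositions; sign(π) = (−1)^100 = +1.

+1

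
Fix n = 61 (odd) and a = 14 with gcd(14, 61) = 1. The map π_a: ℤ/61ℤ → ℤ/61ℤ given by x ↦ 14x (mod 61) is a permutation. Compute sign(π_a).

Trace 48: π^k(48) = [48, 1, 14, 13, 60, 47] for k=0..5.
Cycle lengths of π_14 on ℤ/61ℤ: [6, 6, 6, 6, 6, 6, 6, 6, 6, 6, 1]; 11 cycles in total.
61 − 11 = 50 transpositions; sign(π) = (−1)^50 = +1.
Via Zolotarev, sign(π_{14}) = (14|61) = +1.

+1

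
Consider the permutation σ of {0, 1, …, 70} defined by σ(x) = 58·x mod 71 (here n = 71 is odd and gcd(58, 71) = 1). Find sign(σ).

+1

Trace 19: π^k(19) = [19, 37, 16, 5, 6, 64, 20] for k=0..6.
The orbit structure of x ↦ 58x mod 71: 3 orbits of sizes [35, 35, 1].
With 3 cycles on 71 points, sign = (−1)^{71−3} = +1.
Zolotarev: (58|71) = +1, matching the cycle-count sign.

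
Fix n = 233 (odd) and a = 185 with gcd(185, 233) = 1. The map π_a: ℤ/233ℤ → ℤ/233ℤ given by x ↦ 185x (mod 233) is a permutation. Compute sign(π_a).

Trace 134: π^k(134) = [134, 92, 11, 171, 180, 214, 213] for k=0..6.
Cycle lengths of π_185 on ℤ/233ℤ: [232, 1]; 2 cycles in total.
n − c = 233 − 2 = 231; sign = (−1)^231 = -1.

-1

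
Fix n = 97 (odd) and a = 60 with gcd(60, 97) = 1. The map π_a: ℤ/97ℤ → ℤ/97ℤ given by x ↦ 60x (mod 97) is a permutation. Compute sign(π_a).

Trace 21: π^k(21) = [21, 96, 37, 86, 19, 73, 15] for k=0..6.
Cycle lengths of π_60 on ℤ/97ℤ: [96, 1]; 2 cycles in total.
n − c = 97 − 2 = 95; sign = (−1)^95 = -1.
Check: (60/97) = -1 by Zolotarev.

-1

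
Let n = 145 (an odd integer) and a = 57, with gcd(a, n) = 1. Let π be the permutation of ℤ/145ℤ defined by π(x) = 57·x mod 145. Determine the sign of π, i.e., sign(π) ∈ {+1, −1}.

-1

Start at x=59: 59 → 28 → 1 → 57 → 59 (one orbit).
44 cycles of lengths [4, 4, 4, 4, 4, 4, 4, 4, 4, 4, 4, 4, 4, 4, 4, 4, 4, 4, 4, 4, 4, 4, 4, 4, 4, 4, 4, 4, 4, 2, 2, 2, 2, 2, 2, 2, 2, 2, 2, 2, 2, 2, 2, 1].
145 − 44 = 101 transpositions; sign(π) = (−1)^101 = -1.
Check: (57/145) = -1 by Zolotarev.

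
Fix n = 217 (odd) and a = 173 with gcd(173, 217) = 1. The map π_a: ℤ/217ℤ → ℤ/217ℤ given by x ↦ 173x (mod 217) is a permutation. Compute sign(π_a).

-1

Orbit of 25 under x↦173x: [25, 202, 9, 38, 64, 5, 214]… (length divides ord_217(173)).
π_173 has 10 disjoint cycles with lengths [30, 30, 30, 30, 30, 30, 15, 15, 6, 1] on {0,…,216}.
217 − 10 = 207 transpositions; sign(π) = (−1)^207 = -1.
(173|217)_J = -1 (Zolotarev's lemma cross-check).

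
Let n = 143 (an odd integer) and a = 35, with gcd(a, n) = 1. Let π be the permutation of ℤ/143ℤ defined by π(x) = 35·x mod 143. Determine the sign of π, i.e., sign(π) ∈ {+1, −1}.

-1

Orbit of 92 under x↦35x: [92, 74, 16, 131, 9, 29, 14]… (length divides ord_143(35)).
Cycle type of π: 30×4 + 10 + 3×4 + 1; total 10 cycles.
Σ(ℓ_i−1) = 143−10 = 133; sign = (−1)^133 = -1.
(35|143)_J = -1 (Zolotarev's lemma cross-check).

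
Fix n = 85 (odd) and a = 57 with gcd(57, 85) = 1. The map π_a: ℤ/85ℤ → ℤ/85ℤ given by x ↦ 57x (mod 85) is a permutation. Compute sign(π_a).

+1

Orbit of 21 under x↦57x: [21, 7, 59, 48, 16, 62, 49]… (length divides ord_85(57)).
π_57 has 7 disjoint cycles with lengths [16, 16, 16, 16, 16, 4, 1] on {0,…,84}.
n − c = 85 − 7 = 78; sign = (−1)^78 = +1.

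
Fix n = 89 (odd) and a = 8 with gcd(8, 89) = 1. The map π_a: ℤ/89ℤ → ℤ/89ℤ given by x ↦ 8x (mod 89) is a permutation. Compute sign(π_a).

Orbit of 64 under x↦8x: [64, 67, 2, 16, 39, 45, 4]… (length divides ord_89(8)).
Cycle lengths of π_8 on ℤ/89ℤ: [11, 11, 11, 11, 11, 11, 11, 11, 1]; 9 cycles in total.
Σ(ℓ_i−1) = 89−9 = 80; sign = (−1)^80 = +1.
Via Zolotarev, sign(π_{8}) = (8|89) = +1.

+1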